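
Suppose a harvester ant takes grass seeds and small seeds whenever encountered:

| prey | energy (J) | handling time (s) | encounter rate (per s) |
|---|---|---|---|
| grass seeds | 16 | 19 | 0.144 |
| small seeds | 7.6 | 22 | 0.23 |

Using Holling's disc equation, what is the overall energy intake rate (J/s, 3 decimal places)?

0.461 J/s

R = Σλ_iE_i / (1 + Σλ_ih_i)
Numerator: 0.144×16 + 0.23×7.6 = 4.052
Denominator: 1 + 0.144×19 + 0.23×22 = 8.796
R = 4.052/8.796 = 0.4607 J/s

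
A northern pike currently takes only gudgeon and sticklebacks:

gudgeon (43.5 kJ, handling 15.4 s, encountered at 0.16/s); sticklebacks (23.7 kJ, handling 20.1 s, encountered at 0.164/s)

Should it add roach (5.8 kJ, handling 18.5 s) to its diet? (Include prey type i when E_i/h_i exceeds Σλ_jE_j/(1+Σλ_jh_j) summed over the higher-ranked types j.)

No

Intake rate on the current diet: R = (0.16×43.5 + 0.164×23.7) / (1 + 0.16×15.4 + 0.164×20.1) = 10.85/6.76 = 1.604 kJ/s.
roach: E/h = 5.8/18.5 = 0.3135 kJ/s.
Since 0.3135 < R, time spent handling roach is better spent searching.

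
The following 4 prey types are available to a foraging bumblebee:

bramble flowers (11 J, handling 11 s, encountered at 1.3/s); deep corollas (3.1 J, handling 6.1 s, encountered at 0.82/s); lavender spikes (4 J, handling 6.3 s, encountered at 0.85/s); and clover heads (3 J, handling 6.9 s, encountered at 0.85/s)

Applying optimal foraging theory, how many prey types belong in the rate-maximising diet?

Profitabilities (E/h, J/s): bramble flowers 1, lavender spikes 0.635, deep corollas 0.508, clover heads 0.435. Add prey in this order while the next type's profitability exceeds the intake rate on those already taken.
Rate on top 1: 0.9346. lavender spikes: 0.635 < 0.9346 → exclude; stop.
Optimal diet: bramble flowers — 1 of 4 types.

1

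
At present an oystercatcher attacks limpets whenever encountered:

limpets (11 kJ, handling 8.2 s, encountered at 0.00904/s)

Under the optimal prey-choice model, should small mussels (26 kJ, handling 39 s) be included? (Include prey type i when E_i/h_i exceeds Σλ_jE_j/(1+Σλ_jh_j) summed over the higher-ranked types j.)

Intake rate on the current diet: R = (0.00904×11) / (1 + 0.00904×8.2) = 0.09944/1.074 = 0.09258 kJ/s.
small mussels: E/h = 26/39 = 0.6667 kJ/s.
0.6667 > 0.09258, so adding small mussels raises the average — include it.

Yes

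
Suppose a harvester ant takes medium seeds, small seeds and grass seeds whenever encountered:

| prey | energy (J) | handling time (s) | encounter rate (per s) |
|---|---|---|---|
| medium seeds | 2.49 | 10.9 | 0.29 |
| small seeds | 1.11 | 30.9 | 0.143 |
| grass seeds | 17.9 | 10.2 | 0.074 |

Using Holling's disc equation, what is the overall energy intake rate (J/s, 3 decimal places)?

0.236 J/s

R = Σλ_iE_i / (1 + Σλ_ih_i)
Numerator: 0.29×2.49 + 0.143×1.11 + 0.074×17.9 = 2.205
Denominator: 1 + 0.29×10.9 + 0.143×30.9 + 0.074×10.2 = 9.334
R = 2.205/9.334 = 0.2363 J/s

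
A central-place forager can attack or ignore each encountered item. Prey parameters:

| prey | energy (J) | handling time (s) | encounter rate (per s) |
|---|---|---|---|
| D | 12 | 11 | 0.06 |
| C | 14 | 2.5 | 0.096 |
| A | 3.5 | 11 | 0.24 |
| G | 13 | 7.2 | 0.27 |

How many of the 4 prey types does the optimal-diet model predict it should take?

2

E/h in descending order: C 5.6, G 1.81, D 1.09, A 0.318 J/s. The optimal diet is the largest prefix of this list for which every included type satisfies E_i/h_i > R on the types above it.
Rate on top 1: 1.084. G: 1.81 > 1.084 → include.
Rate on top 2: 1.524. D: 1.09 < 1.524 → exclude; stop.
Optimal diet: C, G — 2 of 4 types.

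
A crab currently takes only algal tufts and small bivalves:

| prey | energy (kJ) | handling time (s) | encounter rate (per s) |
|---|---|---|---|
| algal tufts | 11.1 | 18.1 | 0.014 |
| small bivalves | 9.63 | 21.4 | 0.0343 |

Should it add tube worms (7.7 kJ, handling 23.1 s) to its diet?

On algal tufts and small bivalves alone, R = ΣλE/(1+Σλh) = 0.4857/1.987 = 0.2444 kJ/s.
Profitability of tube worms: 7.7/23.1 = 0.3333 kJ/s.
0.3333 > 0.2444, so adding tube worms raises the average — include it.

Yes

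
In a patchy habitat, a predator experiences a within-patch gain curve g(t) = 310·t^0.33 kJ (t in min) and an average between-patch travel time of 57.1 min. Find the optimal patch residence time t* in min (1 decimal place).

By the marginal value theorem, leave when the instantaneous gain rate g'(t) equals the habitat-wide average g(t)/(T + t).
g'(t) = 0.33·310·t^-0.67. Setting 0.33·310·t^-0.67 = 310·t^0.33/(57.1+t) gives 0.33(57.1+t) = t, so 0.67·t = 0.33×57.1.
t* = 0.33×57.1/0.67 = 28.12 min.

28.1 min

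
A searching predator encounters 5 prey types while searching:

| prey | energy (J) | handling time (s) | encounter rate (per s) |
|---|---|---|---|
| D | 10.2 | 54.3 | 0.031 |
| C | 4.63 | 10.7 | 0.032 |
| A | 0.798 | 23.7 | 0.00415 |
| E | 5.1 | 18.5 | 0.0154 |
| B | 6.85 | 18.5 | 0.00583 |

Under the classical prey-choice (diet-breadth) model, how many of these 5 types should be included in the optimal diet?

4

Profitabilities (E/h, J/s): C 0.433, B 0.37, E 0.276, D 0.188, A 0.0337. Add prey in this order while the next type's profitability exceeds the intake rate on those already taken.
Rate on top 1: 0.1104. B: 0.37 > 0.1104 → include.
Rate on top 2: 0.1297. E: 0.276 > 0.1297 → include.
Rate on top 3: 0.1537. D: 0.188 > 0.1537 → include.
Rate on top 4: 0.1705. A: 0.0337 < 0.1705 → exclude; stop.
Optimal diet: C, B, E, D — 4 of 5 types.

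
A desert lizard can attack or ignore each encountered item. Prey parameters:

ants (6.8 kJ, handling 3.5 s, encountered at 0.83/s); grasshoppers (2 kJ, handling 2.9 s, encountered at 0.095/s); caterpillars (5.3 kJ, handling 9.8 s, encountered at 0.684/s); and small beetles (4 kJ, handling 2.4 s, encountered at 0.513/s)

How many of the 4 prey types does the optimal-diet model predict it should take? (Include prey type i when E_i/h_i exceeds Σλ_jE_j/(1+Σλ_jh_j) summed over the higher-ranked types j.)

2

E/h in descending order: ants 1.94, small beetles 1.67, grasshoppers 0.69, caterpillars 0.541 kJ/s. The optimal diet is the largest prefix of this list for which every included type satisfies E_i/h_i > R on the types above it.
Rate on top 1: 1.445. small beetles: 1.67 > 1.445 → include.
Rate on top 2: 1.498. grasshoppers: 0.69 < 1.498 → exclude; stop.
Optimal diet: ants, small beetles — 2 of 4 types.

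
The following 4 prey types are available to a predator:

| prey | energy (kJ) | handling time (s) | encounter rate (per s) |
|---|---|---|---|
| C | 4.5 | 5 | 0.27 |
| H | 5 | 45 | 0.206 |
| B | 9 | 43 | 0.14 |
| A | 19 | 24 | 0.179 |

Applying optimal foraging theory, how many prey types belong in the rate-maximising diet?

2

Rank by E/h (kJ/s): C 0.9, A 0.792, B 0.209, H 0.111. Include each in turn until the next type's E/h falls below the running intake rate.
Rate on top 1: 0.517. A: 0.792 > 0.517 → include.
Rate on top 2: 0.6946. B: 0.209 < 0.6946 → exclude; stop.
Optimal diet: C, A — 2 of 4 types.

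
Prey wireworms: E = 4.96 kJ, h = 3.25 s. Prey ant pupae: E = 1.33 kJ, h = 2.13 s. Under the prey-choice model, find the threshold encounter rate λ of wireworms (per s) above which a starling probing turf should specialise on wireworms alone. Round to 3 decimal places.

0.213 per s

Drop ant pupae once their profitability E₂/h₂ falls below the rate achievable on wireworms alone: E₂/h₂ = λE₁/(1 + λh₁).
Solve for λ: λE₁h₂ = E₂(1 + λh₁) → λ(E₁h₂ − E₂h₁) = E₂ → λ = E₂/(E₁h₂ − E₂h₁).
λ = 1.33/(4.96×2.13 − 1.33×3.25) = 1.33/6.242 = 0.2131 per s.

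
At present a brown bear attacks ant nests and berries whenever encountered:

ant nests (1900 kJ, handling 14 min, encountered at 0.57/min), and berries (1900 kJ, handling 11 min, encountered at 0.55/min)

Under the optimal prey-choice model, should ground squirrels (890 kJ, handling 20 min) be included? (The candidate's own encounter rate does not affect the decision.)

Current rate: (0.57×1900 + 0.55×1900)/(1 + 0.57×14 + 0.55×11) = 141.6 kJ/min.
ground squirrels: E/h = 890/20 = 44.5 kJ/min.
44.5 < 141.6, so adding ground squirrels would lower the average — exclude it.

No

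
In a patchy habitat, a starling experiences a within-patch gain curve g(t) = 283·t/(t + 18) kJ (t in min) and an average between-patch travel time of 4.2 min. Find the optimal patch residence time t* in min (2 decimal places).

By the marginal value theorem, leave when the instantaneous gain rate g'(t) equals the habitat-wide average g(t)/(T + t).
g'(t) = 283·18/(t + 18)². Setting 283·18/(t+18)² = 283t/[(t+18)(4.2+t)] gives 18(4.2+t) = t(t+18), so t² = 18×4.2 = 75.6.
t* = √75.6 = 8.695 min.

8.69 min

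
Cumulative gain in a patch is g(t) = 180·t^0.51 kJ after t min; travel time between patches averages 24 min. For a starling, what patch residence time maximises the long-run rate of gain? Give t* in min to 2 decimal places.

Maximise g(t)/(T+t): set derivative to zero → g'(t)(T+t) = g(t).
g'(t) = 0.51·180·t^-0.49. Setting 0.51·180·t^-0.49 = 180·t^0.51/(24+t) gives 0.51(24+t) = t, so 0.49·t = 0.51×24.
t* = 0.51×24/0.49 = 24.98 min.

24.98 min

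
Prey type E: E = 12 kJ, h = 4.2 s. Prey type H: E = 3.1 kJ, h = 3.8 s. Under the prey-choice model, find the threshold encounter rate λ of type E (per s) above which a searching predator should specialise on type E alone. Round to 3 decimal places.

The zero-one rule: include type H iff E₂/h₂ > λE₁/(1+λh₁). Equality gives the switch point.
λE₁h₂ = E₂ + λE₂h₁ ⇒ λ = E₂/(E₁h₂ − E₂h₁) = 3.1/(45.6 − 13.02) = 0.09515 per s.

0.095 per s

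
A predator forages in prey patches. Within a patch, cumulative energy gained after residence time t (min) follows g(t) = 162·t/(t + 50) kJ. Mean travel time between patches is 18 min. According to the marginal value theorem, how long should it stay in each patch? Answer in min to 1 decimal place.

Optimal t* satisfies g'(t*) = g(t*)/(T + t*).
g'(t) = 162·50/(t + 50)². Setting 162·50/(t+50)² = 162t/[(t+50)(18+t)] gives 50(18+t) = t(t+50), so t² = 50×18 = 900.
t* = √900 = 30 min.

30.0 min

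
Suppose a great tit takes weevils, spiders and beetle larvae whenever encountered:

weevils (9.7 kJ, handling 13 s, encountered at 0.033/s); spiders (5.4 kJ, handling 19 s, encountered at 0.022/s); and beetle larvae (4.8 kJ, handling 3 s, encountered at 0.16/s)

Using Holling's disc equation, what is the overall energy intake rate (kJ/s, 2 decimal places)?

0.52 kJ/s

R = (0.033×9.7 + 0.022×5.4 + 0.16×4.8) / (1 + 0.033×13 + 0.022×19 + 0.16×3) = 1.207/2.327 = 0.5187 kJ/s.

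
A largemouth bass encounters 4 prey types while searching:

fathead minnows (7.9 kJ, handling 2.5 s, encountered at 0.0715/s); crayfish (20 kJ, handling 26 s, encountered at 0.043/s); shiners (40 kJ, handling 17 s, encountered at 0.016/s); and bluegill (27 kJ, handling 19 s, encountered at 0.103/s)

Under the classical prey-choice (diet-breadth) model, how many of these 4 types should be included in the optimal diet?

E/h in descending order: fathead minnows 3.16, shiners 2.35, bluegill 1.42, crayfish 0.769 kJ/s. The optimal diet is the largest prefix of this list for which every included type satisfies E_i/h_i > R on the types above it.
Rate on top 1: 0.4792. shiners: 2.35 > 0.4792 → include.
Rate on top 2: 0.8305. bluegill: 1.42 > 0.8305 → include.
Rate on top 3: 1.17. crayfish: 0.769 < 1.17 → exclude; stop.
Optimal diet: fathead minnows, shiners, bluegill — 3 of 4 types.

3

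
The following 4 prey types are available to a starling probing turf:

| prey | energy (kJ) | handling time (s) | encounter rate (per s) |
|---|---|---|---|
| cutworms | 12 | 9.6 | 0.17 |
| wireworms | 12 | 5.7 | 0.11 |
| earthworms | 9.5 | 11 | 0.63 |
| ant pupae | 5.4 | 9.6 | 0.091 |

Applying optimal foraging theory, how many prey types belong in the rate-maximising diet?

E/h in descending order: wireworms 2.11, cutworms 1.25, earthworms 0.864, ant pupae 0.563 kJ/s. The optimal diet is the largest prefix of this list for which every included type satisfies E_i/h_i > R on the types above it.
Rate on top 1: 0.8113. cutworms: 1.25 > 0.8113 → include.
Rate on top 2: 1.031. earthworms: 0.864 < 1.031 → exclude; stop.
Optimal diet: wireworms, cutworms — 2 of 4 types.

2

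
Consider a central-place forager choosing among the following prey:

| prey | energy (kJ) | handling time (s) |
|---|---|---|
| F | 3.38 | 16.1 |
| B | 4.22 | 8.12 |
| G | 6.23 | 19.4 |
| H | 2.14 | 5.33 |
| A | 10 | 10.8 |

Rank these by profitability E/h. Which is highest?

A

In descending order of E/h:
A: 10/10.8 = 0.926 kJ/s
B: 4.22/8.12 = 0.52 kJ/s
H: 2.14/5.33 = 0.402 kJ/s
G: 6.23/19.4 = 0.321 kJ/s
F: 3.38/16.1 = 0.21 kJ/s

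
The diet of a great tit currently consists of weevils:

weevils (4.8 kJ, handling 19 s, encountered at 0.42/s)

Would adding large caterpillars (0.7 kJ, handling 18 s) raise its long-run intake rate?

Intake rate on the current diet: R = (0.42×4.8) / (1 + 0.42×19) = 2.016/8.98 = 0.2245 kJ/s.
Profitability of large caterpillars: 0.7/18 = 0.03889 kJ/s.
0.03889 < 0.2245, so adding large caterpillars would lower the average — exclude it.

No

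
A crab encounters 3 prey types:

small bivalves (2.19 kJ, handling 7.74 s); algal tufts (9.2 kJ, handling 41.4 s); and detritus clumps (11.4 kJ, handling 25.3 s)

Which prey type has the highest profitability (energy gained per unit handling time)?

detritus clumps

Profitability E/h (kJ/s): small bivalves = 2.19/7.74 = 0.283, algal tufts = 9.2/41.4 = 0.222, detritus clumps = 11.4/25.3 = 0.451.
Ranked: detritus clumps > small bivalves > algal tufts.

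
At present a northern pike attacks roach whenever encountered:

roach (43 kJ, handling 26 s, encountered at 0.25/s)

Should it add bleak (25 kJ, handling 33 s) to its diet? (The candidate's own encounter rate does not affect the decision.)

No

On roach alone, R = ΣλE/(1+Σλh) = 10.75/7.5 = 1.433 kJ/s.
Profitability of bleak: 25/33 = 0.7576 kJ/s.
0.7576 < 1.433, so adding bleak would lower the average — exclude it.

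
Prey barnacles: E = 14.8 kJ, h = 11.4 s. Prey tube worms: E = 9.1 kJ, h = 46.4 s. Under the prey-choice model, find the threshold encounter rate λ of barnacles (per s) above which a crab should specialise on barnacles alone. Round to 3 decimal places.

At the threshold, the rate on barnacles alone equals the profitability of tube worms: λ·14.8/(1 + λ·11.4) = 9.1/46.4 = 0.1961.
Rearranging, λ(14.8 − 0.1961×11.4) = 0.1961, so λ = 0.1961/12.56 = 0.01561 per s.

0.016 per s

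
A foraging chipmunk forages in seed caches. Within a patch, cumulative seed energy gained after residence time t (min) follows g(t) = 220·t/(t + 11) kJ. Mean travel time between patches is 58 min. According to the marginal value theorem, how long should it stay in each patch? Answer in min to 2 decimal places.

By the marginal value theorem, leave when the instantaneous gain rate g'(t) equals the habitat-wide average g(t)/(T + t).
g'(t) = 220·11/(t + 11)². Setting 220·11/(t+11)² = 220t/[(t+11)(58+t)] gives 11(58+t) = t(t+11), so t² = 11×58 = 638.
t* = √638 = 25.26 min.

25.26 min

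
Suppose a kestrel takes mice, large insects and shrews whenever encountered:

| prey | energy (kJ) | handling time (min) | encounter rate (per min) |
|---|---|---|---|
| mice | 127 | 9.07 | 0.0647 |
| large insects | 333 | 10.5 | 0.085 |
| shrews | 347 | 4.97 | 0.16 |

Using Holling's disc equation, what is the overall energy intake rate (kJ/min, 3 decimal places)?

R = (0.0647×127 + 0.085×333 + 0.16×347) / (1 + 0.0647×9.07 + 0.085×10.5 + 0.16×4.97) = 92.04/3.275 = 28.11 kJ/min.

28.108 kJ/min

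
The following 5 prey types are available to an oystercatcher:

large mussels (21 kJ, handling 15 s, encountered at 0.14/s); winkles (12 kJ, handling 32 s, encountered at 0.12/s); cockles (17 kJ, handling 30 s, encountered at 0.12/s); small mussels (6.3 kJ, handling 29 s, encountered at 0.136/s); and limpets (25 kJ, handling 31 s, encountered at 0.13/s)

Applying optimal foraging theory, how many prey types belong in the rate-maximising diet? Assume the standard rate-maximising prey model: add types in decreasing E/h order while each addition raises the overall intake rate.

Profitabilities (E/h, kJ/s): large mussels 1.4, limpets 0.806, cockles 0.567, winkles 0.375, small mussels 0.217. Add prey in this order while the next type's profitability exceeds the intake rate on those already taken.
Rate on top 1: 0.9484. limpets: 0.806 < 0.9484 → exclude; stop.
Optimal diet: large mussels — 1 of 5 types.

1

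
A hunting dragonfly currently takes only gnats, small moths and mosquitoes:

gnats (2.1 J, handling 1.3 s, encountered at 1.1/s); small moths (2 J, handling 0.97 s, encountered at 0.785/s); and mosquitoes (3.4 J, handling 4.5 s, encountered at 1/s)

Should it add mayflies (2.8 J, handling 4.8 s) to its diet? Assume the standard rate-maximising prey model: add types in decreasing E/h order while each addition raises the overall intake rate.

No

On gnats, small moths and mosquitoes alone, R = ΣλE/(1+Σλh) = 7.28/7.691 = 0.9465 J/s.
mayflies: E/h = 2.8/4.8 = 0.5833 J/s.
Since 0.5833 < R, time spent handling mayflies is better spent searching.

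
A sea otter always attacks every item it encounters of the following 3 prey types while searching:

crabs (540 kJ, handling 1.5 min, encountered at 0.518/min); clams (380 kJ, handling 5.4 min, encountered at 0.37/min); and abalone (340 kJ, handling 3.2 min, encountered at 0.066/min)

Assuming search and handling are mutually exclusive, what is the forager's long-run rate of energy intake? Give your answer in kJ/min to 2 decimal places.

111.07 kJ/min

R = (0.518×540 + 0.37×380 + 0.066×340) / (1 + 0.518×1.5 + 0.37×5.4 + 0.066×3.2) = 442.8/3.986 = 111.1 kJ/min.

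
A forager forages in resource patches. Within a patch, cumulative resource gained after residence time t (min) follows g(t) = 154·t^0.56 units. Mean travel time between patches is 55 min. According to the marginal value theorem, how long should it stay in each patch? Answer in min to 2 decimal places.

70.00 min

By the marginal value theorem, leave when the instantaneous gain rate g'(t) equals the habitat-wide average g(t)/(T + t).
g'(t) = 0.56·154·t^-0.44. Setting 0.56·154·t^-0.44 = 154·t^0.56/(55+t) gives 0.56(55+t) = t, so 0.44·t = 0.56×55.
t* = 0.56×55/0.44 = 70 min.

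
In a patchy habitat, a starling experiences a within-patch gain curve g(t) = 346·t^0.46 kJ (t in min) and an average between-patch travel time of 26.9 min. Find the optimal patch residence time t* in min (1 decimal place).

22.9 min

Optimal t* satisfies g'(t*) = g(t*)/(T + t*).
g'(t) = 0.46·346·t^-0.54. Setting 0.46·346·t^-0.54 = 346·t^0.46/(26.9+t) gives 0.46(26.9+t) = t, so 0.54·t = 0.46×26.9.
t* = 0.46×26.9/0.54 = 22.91 min.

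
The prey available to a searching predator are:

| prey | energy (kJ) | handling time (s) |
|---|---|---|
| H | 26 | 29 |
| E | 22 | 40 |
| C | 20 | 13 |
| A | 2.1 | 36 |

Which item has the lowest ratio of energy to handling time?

In descending order of E/h:
C: 20/13 = 1.54 kJ/s
H: 26/29 = 0.897 kJ/s
E: 22/40 = 0.55 kJ/s
A: 2.1/36 = 0.0583 kJ/s

A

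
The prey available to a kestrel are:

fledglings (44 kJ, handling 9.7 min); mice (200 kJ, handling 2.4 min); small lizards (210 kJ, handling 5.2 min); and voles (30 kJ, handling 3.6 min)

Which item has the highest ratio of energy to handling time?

Profitability E/h (kJ/min): fledglings = 44/9.7 = 4.54, mice = 200/2.4 = 83.3, small lizards = 210/5.2 = 40.4, voles = 30/3.6 = 8.33.
Ranked: mice > small lizards > voles > fledglings.

mice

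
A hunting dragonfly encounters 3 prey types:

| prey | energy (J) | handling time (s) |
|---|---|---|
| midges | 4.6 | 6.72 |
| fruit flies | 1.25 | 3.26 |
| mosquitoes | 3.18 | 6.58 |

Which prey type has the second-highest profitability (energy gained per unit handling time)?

In descending order of E/h:
midges: 4.6/6.72 = 0.685 J/s
mosquitoes: 3.18/6.58 = 0.483 J/s
fruit flies: 1.25/3.26 = 0.383 J/s

mosquitoes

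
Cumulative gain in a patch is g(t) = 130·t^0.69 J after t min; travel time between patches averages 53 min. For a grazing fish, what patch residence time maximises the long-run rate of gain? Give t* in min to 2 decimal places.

117.97 min

Maximise g(t)/(T+t): set derivative to zero → g'(t)(T+t) = g(t).
g'(t) = 0.69·130·t^-0.31. Setting 0.69·130·t^-0.31 = 130·t^0.69/(53+t) gives 0.69(53+t) = t, so 0.31·t = 0.69×53.
t* = 0.69×53/0.31 = 118 min.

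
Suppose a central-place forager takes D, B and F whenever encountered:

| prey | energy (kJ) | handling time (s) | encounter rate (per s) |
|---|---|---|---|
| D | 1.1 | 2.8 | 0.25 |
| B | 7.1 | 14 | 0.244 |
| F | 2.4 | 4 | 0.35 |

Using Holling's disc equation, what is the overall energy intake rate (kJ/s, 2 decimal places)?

R = Σλ_iE_i / (1 + Σλ_ih_i)
Numerator: 0.25×1.1 + 0.244×7.1 + 0.35×2.4 = 2.847
Denominator: 1 + 0.25×2.8 + 0.244×14 + 0.35×4 = 6.516
R = 2.847/6.516 = 0.437 kJ/s

0.44 kJ/s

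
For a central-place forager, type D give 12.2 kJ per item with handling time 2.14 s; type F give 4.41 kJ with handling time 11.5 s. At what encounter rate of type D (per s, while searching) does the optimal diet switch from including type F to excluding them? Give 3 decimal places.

The zero-one rule: include type F iff E₂/h₂ > λE₁/(1+λh₁). Equality gives the switch point.
λE₁h₂ = E₂ + λE₂h₁ ⇒ λ = E₂/(E₁h₂ − E₂h₁) = 4.41/(140.3 − 9.437) = 0.0337 per s.

0.034 per s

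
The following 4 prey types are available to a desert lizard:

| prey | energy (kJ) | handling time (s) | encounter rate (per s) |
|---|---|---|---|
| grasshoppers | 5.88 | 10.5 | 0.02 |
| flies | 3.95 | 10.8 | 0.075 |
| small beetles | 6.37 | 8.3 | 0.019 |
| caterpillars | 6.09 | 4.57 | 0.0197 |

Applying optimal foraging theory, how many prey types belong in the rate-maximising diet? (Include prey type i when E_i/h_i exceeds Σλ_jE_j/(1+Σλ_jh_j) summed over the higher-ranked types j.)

4

E/h in descending order: caterpillars 1.33, small beetles 0.767, grasshoppers 0.56, flies 0.366 kJ/s. The optimal diet is the largest prefix of this list for which every included type satisfies E_i/h_i > R on the types above it.
Rate on top 1: 0.1101. small beetles: 0.767 > 0.1101 → include.
Rate on top 2: 0.1932. grasshoppers: 0.56 > 0.1932 → include.
Rate on top 3: 0.246. flies: 0.366 > 0.246 → include.
Optimal diet: caterpillars, small beetles, grasshoppers, flies — 4 of 4 types.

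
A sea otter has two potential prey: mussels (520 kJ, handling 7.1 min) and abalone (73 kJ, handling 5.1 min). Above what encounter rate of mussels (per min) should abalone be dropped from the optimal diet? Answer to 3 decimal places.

Drop abalone once their profitability E₂/h₂ falls below the rate achievable on mussels alone: E₂/h₂ = λE₁/(1 + λh₁).
Solve for λ: λE₁h₂ = E₂(1 + λh₁) → λ(E₁h₂ − E₂h₁) = E₂ → λ = E₂/(E₁h₂ − E₂h₁).
λ = 73/(520×5.1 − 73×7.1) = 73/2134 = 0.03421 per min.

0.034 per min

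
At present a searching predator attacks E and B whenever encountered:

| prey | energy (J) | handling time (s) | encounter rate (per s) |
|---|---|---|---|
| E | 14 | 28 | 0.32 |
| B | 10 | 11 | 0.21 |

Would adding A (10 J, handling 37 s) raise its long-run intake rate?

Current rate: (0.32×14 + 0.21×10)/(1 + 0.32×28 + 0.21×11) = 0.5363 J/s.
Profitability of A: 10/37 = 0.2703 J/s.
Since 0.2703 < R, time spent handling A is better spent searching.

No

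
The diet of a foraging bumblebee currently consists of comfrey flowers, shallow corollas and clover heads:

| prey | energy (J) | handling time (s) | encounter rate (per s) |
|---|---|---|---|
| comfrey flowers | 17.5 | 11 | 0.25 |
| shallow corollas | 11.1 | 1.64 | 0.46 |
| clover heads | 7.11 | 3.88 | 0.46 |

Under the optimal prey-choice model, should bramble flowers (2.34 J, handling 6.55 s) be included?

On comfrey flowers, shallow corollas and clover heads alone, R = ΣλE/(1+Σλh) = 12.75/6.289 = 2.028 J/s.
Profitability of bramble flowers: 2.34/6.55 = 0.3573 J/s.
Since 0.3573 < R, time spent handling bramble flowers is better spent searching.

No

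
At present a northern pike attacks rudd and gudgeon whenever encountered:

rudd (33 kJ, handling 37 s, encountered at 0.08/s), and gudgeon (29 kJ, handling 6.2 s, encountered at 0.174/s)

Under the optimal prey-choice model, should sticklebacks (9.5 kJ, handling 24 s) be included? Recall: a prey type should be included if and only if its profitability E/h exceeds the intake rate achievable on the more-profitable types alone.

On rudd and gudgeon alone, R = ΣλE/(1+Σλh) = 7.686/5.039 = 1.525 kJ/s.
Profitability of sticklebacks: 9.5/24 = 0.3958 kJ/s.
0.3958 < 1.525, so adding sticklebacks would lower the average — exclude it.

No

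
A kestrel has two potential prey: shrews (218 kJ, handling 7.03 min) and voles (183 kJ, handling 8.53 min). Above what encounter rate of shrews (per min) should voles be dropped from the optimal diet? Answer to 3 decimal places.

0.319 per min

The zero-one rule: include voles iff E₂/h₂ > λE₁/(1+λh₁). Equality gives the switch point.
λE₁h₂ = E₂ + λE₂h₁ ⇒ λ = E₂/(E₁h₂ − E₂h₁) = 183/(1860 − 1286) = 0.3193 per min.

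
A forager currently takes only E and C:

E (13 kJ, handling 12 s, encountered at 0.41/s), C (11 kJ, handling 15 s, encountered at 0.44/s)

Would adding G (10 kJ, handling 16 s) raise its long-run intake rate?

No

Current rate: (0.41×13 + 0.44×11)/(1 + 0.41×12 + 0.44×15) = 0.8123 kJ/s.
Profitability of G: 10/16 = 0.625 kJ/s.
0.625 < 0.8123, so adding G would lower the average — exclude it.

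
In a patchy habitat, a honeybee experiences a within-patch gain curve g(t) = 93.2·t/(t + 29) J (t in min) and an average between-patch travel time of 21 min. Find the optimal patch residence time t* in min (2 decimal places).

By the marginal value theorem, leave when the instantaneous gain rate g'(t) equals the habitat-wide average g(t)/(T + t).
g'(t) = 93.2·29/(t + 29)². Setting 93.2·29/(t+29)² = 93.2t/[(t+29)(21+t)] gives 29(21+t) = t(t+29), so t² = 29×21 = 609.
t* = √609 = 24.68 min.

24.68 min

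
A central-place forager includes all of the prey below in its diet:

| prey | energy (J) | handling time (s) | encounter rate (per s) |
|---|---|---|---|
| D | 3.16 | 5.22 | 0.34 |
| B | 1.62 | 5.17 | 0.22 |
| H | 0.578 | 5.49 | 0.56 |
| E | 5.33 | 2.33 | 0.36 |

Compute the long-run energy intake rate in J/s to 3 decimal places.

R = (0.34×3.16 + 0.22×1.62 + 0.56×0.578 + 0.36×5.33) / (1 + 0.34×5.22 + 0.22×5.17 + 0.56×5.49 + 0.36×2.33) = 3.673/7.825 = 0.4694 J/s.

0.469 J/s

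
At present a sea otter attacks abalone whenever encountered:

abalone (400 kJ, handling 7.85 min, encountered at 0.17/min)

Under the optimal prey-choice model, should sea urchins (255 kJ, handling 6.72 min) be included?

Current rate: (0.17×400)/(1 + 0.17×7.85) = 29.13 kJ/min.
sea urchins: E/h = 255/6.72 = 37.95 kJ/min.
Since 37.95 > R, including sea urchins increases the long-run rate.

Yes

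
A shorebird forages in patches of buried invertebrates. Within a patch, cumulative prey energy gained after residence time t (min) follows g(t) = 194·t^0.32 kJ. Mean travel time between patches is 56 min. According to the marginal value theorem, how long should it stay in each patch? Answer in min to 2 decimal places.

26.35 min

By the marginal value theorem, leave when the instantaneous gain rate g'(t) equals the habitat-wide average g(t)/(T + t).
g'(t) = 0.32·194·t^-0.68. Setting 0.32·194·t^-0.68 = 194·t^0.32/(56+t) gives 0.32(56+t) = t, so 0.68·t = 0.32×56.
t* = 0.32×56/0.68 = 26.35 min.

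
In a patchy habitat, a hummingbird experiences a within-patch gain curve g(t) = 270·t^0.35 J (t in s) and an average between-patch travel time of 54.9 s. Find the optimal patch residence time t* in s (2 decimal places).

29.56 s

By the marginal value theorem, leave when the instantaneous gain rate g'(t) equals the habitat-wide average g(t)/(T + t).
g'(t) = 0.35·270·t^-0.65. Setting 0.35·270·t^-0.65 = 270·t^0.35/(54.9+t) gives 0.35(54.9+t) = t, so 0.65·t = 0.35×54.9.
t* = 0.35×54.9/0.65 = 29.56 s.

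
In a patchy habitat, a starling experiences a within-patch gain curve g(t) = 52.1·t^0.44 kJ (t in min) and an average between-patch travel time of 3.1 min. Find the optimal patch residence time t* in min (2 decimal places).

2.44 min

Optimal t* satisfies g'(t*) = g(t*)/(T + t*).
g'(t) = 0.44·52.1·t^-0.56. Setting 0.44·52.1·t^-0.56 = 52.1·t^0.44/(3.1+t) gives 0.44(3.1+t) = t, so 0.56·t = 0.44×3.1.
t* = 0.44×3.1/0.56 = 2.436 min.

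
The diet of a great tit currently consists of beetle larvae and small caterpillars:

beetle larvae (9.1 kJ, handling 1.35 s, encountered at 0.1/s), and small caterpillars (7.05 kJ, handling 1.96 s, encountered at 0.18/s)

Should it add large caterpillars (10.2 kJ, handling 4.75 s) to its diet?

Intake rate on the current diet: R = (0.1×9.1 + 0.18×7.05) / (1 + 0.1×1.35 + 0.18×1.96) = 2.179/1.488 = 1.465 kJ/s.
Profitability of large caterpillars: 10.2/4.75 = 2.147 kJ/s.
Since 2.147 > R, including large caterpillars increases the long-run rate.

Yes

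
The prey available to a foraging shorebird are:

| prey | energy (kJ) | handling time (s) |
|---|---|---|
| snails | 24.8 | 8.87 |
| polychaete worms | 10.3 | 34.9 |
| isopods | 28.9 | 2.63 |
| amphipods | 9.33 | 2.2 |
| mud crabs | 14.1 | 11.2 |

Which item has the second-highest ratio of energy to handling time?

Profitability E/h (kJ/s): snails = 24.8/8.87 = 2.8, polychaete worms = 10.3/34.9 = 0.295, isopods = 28.9/2.63 = 11, amphipods = 9.33/2.2 = 4.24, mud crabs = 14.1/11.2 = 1.26.
Ranked: isopods > amphipods > snails > mud crabs > polychaete worms.

amphipods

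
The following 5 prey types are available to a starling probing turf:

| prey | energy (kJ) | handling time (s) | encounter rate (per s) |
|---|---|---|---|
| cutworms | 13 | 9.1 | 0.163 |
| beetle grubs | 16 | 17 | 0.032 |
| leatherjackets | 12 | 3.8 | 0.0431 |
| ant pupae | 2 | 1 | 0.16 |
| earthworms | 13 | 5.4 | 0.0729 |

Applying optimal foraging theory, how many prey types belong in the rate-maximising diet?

Profitabilities (E/h, kJ/s): leatherjackets 3.16, earthworms 2.41, ant pupae 2, cutworms 1.43, beetle grubs 0.941. Add prey in this order while the next type's profitability exceeds the intake rate on those already taken.
Rate on top 1: 0.4444. earthworms: 2.41 > 0.4444 → include.
Rate on top 2: 0.9406. ant pupae: 2 > 0.9406 → include.
Rate on top 3: 1.039. cutworms: 1.43 > 1.039 → include.
Rate on top 4: 1.22. beetle grubs: 0.941 < 1.22 → exclude; stop.
Optimal diet: leatherjackets, earthworms, ant pupae, cutworms — 4 of 5 types.

4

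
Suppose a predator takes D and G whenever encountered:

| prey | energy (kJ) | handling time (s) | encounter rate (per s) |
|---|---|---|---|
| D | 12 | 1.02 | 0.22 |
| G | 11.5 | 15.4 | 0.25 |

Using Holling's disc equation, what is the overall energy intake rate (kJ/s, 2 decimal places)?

1.09 kJ/s

Energy encountered per unit search time: 0.22×12 + 0.25×11.5 = 5.515 kJ/s.
Handling time per unit search time: 0.22×1.02 + 0.25×15.4 = 4.074.
Rate = 5.515/(1 + 4.074) = 1.087 kJ/s.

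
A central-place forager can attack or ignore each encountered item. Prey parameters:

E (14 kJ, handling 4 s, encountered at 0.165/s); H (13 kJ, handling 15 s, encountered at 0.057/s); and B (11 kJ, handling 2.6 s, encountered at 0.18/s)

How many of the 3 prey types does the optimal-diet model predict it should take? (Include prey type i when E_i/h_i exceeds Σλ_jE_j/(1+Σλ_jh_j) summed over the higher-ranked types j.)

2

E/h in descending order: B 4.23, E 3.5, H 0.867 kJ/s. The optimal diet is the largest prefix of this list for which every included type satisfies E_i/h_i > R on the types above it.
Rate on top 1: 1.349. E: 3.5 > 1.349 → include.
Rate on top 2: 2.016. H: 0.867 < 2.016 → exclude; stop.
Optimal diet: B, E — 2 of 3 types.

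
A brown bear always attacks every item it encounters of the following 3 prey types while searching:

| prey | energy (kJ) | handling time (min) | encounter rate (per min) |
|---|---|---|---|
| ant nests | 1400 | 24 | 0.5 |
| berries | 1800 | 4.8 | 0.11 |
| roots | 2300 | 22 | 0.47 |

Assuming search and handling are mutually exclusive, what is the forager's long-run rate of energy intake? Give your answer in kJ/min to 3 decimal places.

82.914 kJ/min

Energy encountered per unit search time: 0.5×1400 + 0.11×1800 + 0.47×2300 = 1979 kJ/min.
Handling time per unit search time: 0.5×24 + 0.11×4.8 + 0.47×22 = 22.87.
Rate = 1979/(1 + 22.87) = 82.91 kJ/min.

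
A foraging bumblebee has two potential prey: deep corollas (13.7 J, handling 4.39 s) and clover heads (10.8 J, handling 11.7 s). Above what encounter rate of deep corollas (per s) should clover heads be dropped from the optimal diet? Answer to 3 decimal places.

At the threshold, the rate on deep corollas alone equals the profitability of clover heads: λ·13.7/(1 + λ·4.39) = 10.8/11.7 = 0.9231.
Rearranging, λ(13.7 − 0.9231×4.39) = 0.9231, so λ = 0.9231/9.648 = 0.09568 per s.

0.096 per s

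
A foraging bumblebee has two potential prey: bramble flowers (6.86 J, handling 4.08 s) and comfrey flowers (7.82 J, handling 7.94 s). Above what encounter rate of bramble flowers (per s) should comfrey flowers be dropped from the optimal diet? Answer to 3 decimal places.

At the threshold, the rate on bramble flowers alone equals the profitability of comfrey flowers: λ·6.86/(1 + λ·4.08) = 7.82/7.94 = 0.9849.
Rearranging, λ(6.86 − 0.9849×4.08) = 0.9849, so λ = 0.9849/2.842 = 0.3466 per s.

0.347 per s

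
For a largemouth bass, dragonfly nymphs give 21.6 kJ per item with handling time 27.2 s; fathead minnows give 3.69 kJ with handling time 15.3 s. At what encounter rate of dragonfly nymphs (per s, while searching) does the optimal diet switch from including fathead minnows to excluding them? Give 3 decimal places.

0.016 per s

The zero-one rule: include fathead minnows iff E₂/h₂ > λE₁/(1+λh₁). Equality gives the switch point.
λE₁h₂ = E₂ + λE₂h₁ ⇒ λ = E₂/(E₁h₂ − E₂h₁) = 3.69/(330.5 − 100.4) = 0.01604 per s.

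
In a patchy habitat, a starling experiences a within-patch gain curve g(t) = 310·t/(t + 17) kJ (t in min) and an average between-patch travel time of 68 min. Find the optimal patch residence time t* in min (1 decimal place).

By the marginal value theorem, leave when the instantaneous gain rate g'(t) equals the habitat-wide average g(t)/(T + t).
g'(t) = 310·17/(t + 17)². Setting 310·17/(t+17)² = 310t/[(t+17)(68+t)] gives 17(68+t) = t(t+17), so t² = 17×68 = 1156.
t* = √1156 = 34 min.

34.0 min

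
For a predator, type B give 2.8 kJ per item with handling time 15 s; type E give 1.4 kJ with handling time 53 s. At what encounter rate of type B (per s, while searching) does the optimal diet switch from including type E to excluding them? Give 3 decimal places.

0.011 per s

At the threshold, the rate on type B alone equals the profitability of type E: λ·2.8/(1 + λ·15) = 1.4/53 = 0.02642.
Rearranging, λ(2.8 − 0.02642×15) = 0.02642, so λ = 0.02642/2.404 = 0.01099 per s.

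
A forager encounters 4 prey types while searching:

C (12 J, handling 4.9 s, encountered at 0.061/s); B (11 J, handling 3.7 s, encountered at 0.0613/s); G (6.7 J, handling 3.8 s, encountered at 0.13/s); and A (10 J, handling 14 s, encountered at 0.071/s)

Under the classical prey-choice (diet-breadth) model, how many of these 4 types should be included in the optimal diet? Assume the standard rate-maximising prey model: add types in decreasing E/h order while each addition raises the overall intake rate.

3

Profitabilities (E/h, J/s): B 2.97, C 2.45, G 1.76, A 0.714. Add prey in this order while the next type's profitability exceeds the intake rate on those already taken.
Rate on top 1: 0.5496. C: 2.45 > 0.5496 → include.
Rate on top 2: 0.9217. G: 1.76 > 0.9217 → include.
Rate on top 3: 1.128. A: 0.714 < 1.128 → exclude; stop.
Optimal diet: B, C, G — 3 of 4 types.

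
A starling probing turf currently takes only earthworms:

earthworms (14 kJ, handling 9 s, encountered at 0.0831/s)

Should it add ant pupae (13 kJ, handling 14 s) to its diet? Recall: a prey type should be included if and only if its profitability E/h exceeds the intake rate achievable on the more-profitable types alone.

Yes

On earthworms alone, R = ΣλE/(1+Σλh) = 1.163/1.748 = 0.6656 kJ/s.
ant pupae: E/h = 13/14 = 0.9286 kJ/s.
0.9286 > 0.6656, so adding ant pupae raises the average — include it.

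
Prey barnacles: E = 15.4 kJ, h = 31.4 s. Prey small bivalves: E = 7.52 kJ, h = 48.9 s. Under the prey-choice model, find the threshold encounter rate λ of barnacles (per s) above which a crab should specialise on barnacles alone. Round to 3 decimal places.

At the threshold, the rate on barnacles alone equals the profitability of small bivalves: λ·15.4/(1 + λ·31.4) = 7.52/48.9 = 0.1538.
Rearranging, λ(15.4 − 0.1538×31.4) = 0.1538, so λ = 0.1538/10.57 = 0.01455 per s.

0.015 per s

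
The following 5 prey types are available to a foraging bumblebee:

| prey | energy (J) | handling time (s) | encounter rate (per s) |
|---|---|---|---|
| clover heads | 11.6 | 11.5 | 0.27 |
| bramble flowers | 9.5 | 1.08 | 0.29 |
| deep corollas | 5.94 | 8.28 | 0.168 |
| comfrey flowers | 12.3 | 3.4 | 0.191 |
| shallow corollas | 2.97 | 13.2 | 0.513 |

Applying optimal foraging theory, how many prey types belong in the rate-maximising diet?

2

E/h in descending order: bramble flowers 8.8, comfrey flowers 3.62, clover heads 1.01, deep corollas 0.717, shallow corollas 0.225 J/s. The optimal diet is the largest prefix of this list for which every included type satisfies E_i/h_i > R on the types above it.
Rate on top 1: 2.098. comfrey flowers: 3.62 > 2.098 → include.
Rate on top 2: 2.601. clover heads: 1.01 < 2.601 → exclude; stop.
Optimal diet: bramble flowers, comfrey flowers — 2 of 5 types.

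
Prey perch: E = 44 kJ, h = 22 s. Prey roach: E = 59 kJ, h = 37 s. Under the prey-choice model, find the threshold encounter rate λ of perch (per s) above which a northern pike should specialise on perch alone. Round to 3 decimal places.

0.179 per s

At the threshold, the rate on perch alone equals the profitability of roach: λ·44/(1 + λ·22) = 59/37 = 1.595.
Rearranging, λ(44 − 1.595×22) = 1.595, so λ = 1.595/8.919 = 0.1788 per s.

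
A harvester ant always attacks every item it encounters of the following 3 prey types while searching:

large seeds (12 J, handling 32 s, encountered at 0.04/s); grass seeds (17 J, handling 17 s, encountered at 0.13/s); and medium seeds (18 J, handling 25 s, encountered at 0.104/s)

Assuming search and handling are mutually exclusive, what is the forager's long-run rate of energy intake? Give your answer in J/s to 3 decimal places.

0.643 J/s

Energy encountered per unit search time: 0.04×12 + 0.13×17 + 0.104×18 = 4.562 J/s.
Handling time per unit search time: 0.04×32 + 0.13×17 + 0.104×25 = 6.09.
Rate = 4.562/(1 + 6.09) = 0.6434 J/s.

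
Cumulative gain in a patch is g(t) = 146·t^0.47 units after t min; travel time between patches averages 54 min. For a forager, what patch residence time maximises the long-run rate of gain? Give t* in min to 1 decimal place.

47.9 min

Maximise g(t)/(T+t): set derivative to zero → g'(t)(T+t) = g(t).
g'(t) = 0.47·146·t^-0.53. Setting 0.47·146·t^-0.53 = 146·t^0.47/(54+t) gives 0.47(54+t) = t, so 0.53·t = 0.47×54.
t* = 0.47×54/0.53 = 47.89 min.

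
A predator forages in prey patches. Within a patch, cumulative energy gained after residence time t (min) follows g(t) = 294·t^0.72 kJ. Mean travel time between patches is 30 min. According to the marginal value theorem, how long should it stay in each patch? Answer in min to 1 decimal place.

77.1 min

Optimal t* satisfies g'(t*) = g(t*)/(T + t*).
g'(t) = 0.72·294·t^-0.28. Setting 0.72·294·t^-0.28 = 294·t^0.72/(30+t) gives 0.72(30+t) = t, so 0.28·t = 0.72×30.
t* = 0.72×30/0.28 = 77.14 min.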